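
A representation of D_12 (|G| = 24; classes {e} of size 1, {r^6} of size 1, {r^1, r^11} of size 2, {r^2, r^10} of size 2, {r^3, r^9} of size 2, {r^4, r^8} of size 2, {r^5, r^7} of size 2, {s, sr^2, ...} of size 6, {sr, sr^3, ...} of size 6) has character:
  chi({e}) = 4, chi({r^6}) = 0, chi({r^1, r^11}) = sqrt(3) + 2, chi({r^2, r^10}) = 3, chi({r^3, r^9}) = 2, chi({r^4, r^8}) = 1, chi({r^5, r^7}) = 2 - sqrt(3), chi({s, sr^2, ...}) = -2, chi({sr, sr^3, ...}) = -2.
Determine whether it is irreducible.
Not irreducible (reducible): <chi, chi> = 5 > 1.

Justification: <chi, chi> = (1/|G|) sum_C |C| * |chi(C)|^2 = (1/24)[1*|4|^2 + 1*|0|^2 + 2*|sqrt(3) + 2|^2 + 2*|3|^2 + 2*|2|^2 + 2*|1|^2 + 2*|2 - sqrt(3)|^2 + 6*|-2|^2 + 6*|-2|^2]
  = (1/24)[(16) + (0) + (8*sqrt(3) + 14) + (18) + (8) + (2) + (14 - 8*sqrt(3)) + (24) + (24)] = 120/24 = 5.
A character is irreducible iff <chi, chi> = 1, so this representation is reducible.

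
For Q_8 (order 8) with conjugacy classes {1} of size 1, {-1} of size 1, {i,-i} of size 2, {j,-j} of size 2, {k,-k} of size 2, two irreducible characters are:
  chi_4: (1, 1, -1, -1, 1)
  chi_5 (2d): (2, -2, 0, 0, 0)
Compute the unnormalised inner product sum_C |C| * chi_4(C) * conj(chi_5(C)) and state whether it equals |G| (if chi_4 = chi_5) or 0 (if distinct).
Sum = 0; so <chi_4, chi_5> = 0 (distinct irreducibles are orthogonal).

Why: Compute term by term over conjugacy classes (|C| * chi_4(C) * conj(chi_5(C))):
  1*(1)*conj(2) + 1*(1)*conj(-2) + 2*(-1)*conj(0) + 2*(-1)*conj(0) + 2*(1)*conj(0)
  = (2) + (-2) + (0) + (0) + (0)
  = 0.
Dividing by |G| = 8 gives 0/8 = 0, matching the row-orthogonality relation <chi_4, chi_5> = [chi_4 = chi_5].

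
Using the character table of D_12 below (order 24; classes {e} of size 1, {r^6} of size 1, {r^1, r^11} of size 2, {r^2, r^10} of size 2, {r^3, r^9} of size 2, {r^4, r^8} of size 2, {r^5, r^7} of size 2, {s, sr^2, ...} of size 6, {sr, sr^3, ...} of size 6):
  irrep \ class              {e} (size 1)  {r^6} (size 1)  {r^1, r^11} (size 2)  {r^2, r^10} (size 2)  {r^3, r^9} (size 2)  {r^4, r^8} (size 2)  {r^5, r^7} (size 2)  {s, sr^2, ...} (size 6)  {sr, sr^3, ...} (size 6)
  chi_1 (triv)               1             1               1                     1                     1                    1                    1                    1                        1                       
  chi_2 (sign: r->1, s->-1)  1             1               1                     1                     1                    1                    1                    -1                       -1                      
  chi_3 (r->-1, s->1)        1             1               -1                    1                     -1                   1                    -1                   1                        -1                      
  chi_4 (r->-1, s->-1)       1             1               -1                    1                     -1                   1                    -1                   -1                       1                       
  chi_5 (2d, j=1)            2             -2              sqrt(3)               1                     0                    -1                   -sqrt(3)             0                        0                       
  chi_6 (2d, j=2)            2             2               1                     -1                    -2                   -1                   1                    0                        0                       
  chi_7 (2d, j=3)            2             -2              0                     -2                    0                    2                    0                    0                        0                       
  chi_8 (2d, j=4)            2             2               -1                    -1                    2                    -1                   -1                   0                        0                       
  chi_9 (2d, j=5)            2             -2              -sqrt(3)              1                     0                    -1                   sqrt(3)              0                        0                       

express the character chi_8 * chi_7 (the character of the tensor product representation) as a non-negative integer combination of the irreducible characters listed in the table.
chi_8 tensor chi_7 = chi_5 + chi_9 (all other irreducibles have multiplicity 0).

The character of a tensor product is the pointwise product (chi_8 * chi_7)(C) = chi_8(C) * chi_7(C):
  {e}: (2)*(2), {r^6}: (2)*(-2), {r^1, r^11}: (-1)*(0), {r^2, r^10}: (-1)*(-2), {r^3, r^9}: (2)*(0), {r^4, r^8}: (-1)*(2), {r^5, r^7}: (-1)*(0), {s, sr^2, ...}: (0)*(0), {sr, sr^3, ...}: (0)*(0)
so (chi_8 * chi_7) takes values
  {e} -> 4, {r^6} -> -4, {r^1, r^11} -> 0, {r^2, r^10} -> 2, {r^3, r^9} -> 0, {r^4, r^8} -> -2, {r^5, r^7} -> 0, {s, sr^2, ...} -> 0, {sr, sr^3, ...} -> 0.
Now take the inner product of this character with each irreducible chi from the table, <chi_8*chi_7, chi> = (1/24) sum_C |C| (chi_8*chi_7)(C) conj(chi(C)):
  <chi_8*chi_7, chi_1> = (1/24)[1*(4)*conj(1) + 1*(-4)*conj(1) + 2*(0)*conj(1) + 2*(2)*conj(1) + 2*(0)*conj(1) + 2*(-2)*conj(1) + 2*(0)*conj(1) + 6*(0)*conj(1) + 6*(0)*conj(1)]
      = (1/24)[(4) + (-4) + (0) + (4) + (0) + (-4) + (0) + (0) + (0)] = 0/24 = 0
  <chi_8*chi_7, chi_2> = (1/24)[1*(4)*conj(1) + 1*(-4)*conj(1) + 2*(0)*conj(1) + 2*(2)*conj(1) + 2*(0)*conj(1) + 2*(-2)*conj(1) + 2*(0)*conj(1) + 6*(0)*conj(-1) + 6*(0)*conj(-1)]
      = (1/24)[(4) + (-4) + (0) + (4) + (0) + (-4) + (0) + (0) + (0)] = 0/24 = 0
  <chi_8*chi_7, chi_3> = (1/24)[1*(4)*conj(1) + 1*(-4)*conj(1) + 2*(0)*conj(-1) + 2*(2)*conj(1) + 2*(0)*conj(-1) + 2*(-2)*conj(1) + 2*(0)*conj(-1) + 6*(0)*conj(1) + 6*(0)*conj(-1)]
      = (1/24)[(4) + (-4) + (0) + (4) + (0) + (-4) + (0) + (0) + (0)] = 0/24 = 0
  <chi_8*chi_7, chi_4> = (1/24)[1*(4)*conj(1) + 1*(-4)*conj(1) + 2*(0)*conj(-1) + 2*(2)*conj(1) + 2*(0)*conj(-1) + 2*(-2)*conj(1) + 2*(0)*conj(-1) + 6*(0)*conj(-1) + 6*(0)*conj(1)]
      = (1/24)[(4) + (-4) + (0) + (4) + (0) + (-4) + (0) + (0) + (0)] = 0/24 = 0
  <chi_8*chi_7, chi_5> = (1/24)[1*(4)*conj(2) + 1*(-4)*conj(-2) + 2*(0)*conj(sqrt(3)) + 2*(2)*conj(1) + 2*(0)*conj(0) + 2*(-2)*conj(-1) + 2*(0)*conj(-sqrt(3)) + 6*(0)*conj(0) + 6*(0)*conj(0)]
      = (1/24)[(8) + (8) + (0) + (4) + (0) + (4) + (0) + (0) + (0)] = 24/24 = 1
  <chi_8*chi_7, chi_6> = (1/24)[1*(4)*conj(2) + 1*(-4)*conj(2) + 2*(0)*conj(1) + 2*(2)*conj(-1) + 2*(0)*conj(-2) + 2*(-2)*conj(-1) + 2*(0)*conj(1) + 6*(0)*conj(0) + 6*(0)*conj(0)]
      = (1/24)[(8) + (-8) + (0) + (-4) + (0) + (4) + (0) + (0) + (0)] = 0/24 = 0
  <chi_8*chi_7, chi_7> = (1/24)[1*(4)*conj(2) + 1*(-4)*conj(-2) + 2*(0)*conj(0) + 2*(2)*conj(-2) + 2*(0)*conj(0) + 2*(-2)*conj(2) + 2*(0)*conj(0) + 6*(0)*conj(0) + 6*(0)*conj(0)]
      = (1/24)[(8) + (8) + (0) + (-8) + (0) + (-8) + (0) + (0) + (0)] = 0/24 = 0
  <chi_8*chi_7, chi_8> = (1/24)[1*(4)*conj(2) + 1*(-4)*conj(2) + 2*(0)*conj(-1) + 2*(2)*conj(-1) + 2*(0)*conj(2) + 2*(-2)*conj(-1) + 2*(0)*conj(-1) + 6*(0)*conj(0) + 6*(0)*conj(0)]
      = (1/24)[(8) + (-8) + (0) + (-4) + (0) + (4) + (0) + (0) + (0)] = 0/24 = 0
  <chi_8*chi_7, chi_9> = (1/24)[1*(4)*conj(2) + 1*(-4)*conj(-2) + 2*(0)*conj(-sqrt(3)) + 2*(2)*conj(1) + 2*(0)*conj(0) + 2*(-2)*conj(-1) + 2*(0)*conj(sqrt(3)) + 6*(0)*conj(0) + 6*(0)*conj(0)]
      = (1/24)[(8) + (8) + (0) + (4) + (0) + (4) + (0) + (0) + (0)] = 24/24 = 1
Hence the multiplicities are chi_5: 1, chi_9: 1. Dimension check: dim(chi_8)*dim(chi_7) = 2*2 = 4 and sum (mult * dim) = 1*2 + 1*2 = 4.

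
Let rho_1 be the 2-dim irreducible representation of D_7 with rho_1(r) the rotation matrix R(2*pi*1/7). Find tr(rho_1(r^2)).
chi_{rho_1}(r^2) = 2*cos(2*pi*1*2/7) = -2*cos(3*pi/7)

Details: rho_1(r^2) is rotation by angle 2*pi*1*2/7, whose trace is 2*cos(2*pi*1*2/7) = -2*cos(3*pi/7).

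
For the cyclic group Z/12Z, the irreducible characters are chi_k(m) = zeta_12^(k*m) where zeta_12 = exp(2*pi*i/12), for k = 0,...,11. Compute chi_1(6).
chi_1(6) = zeta_12^6 = -1

Derivation: chi_1(6) = zeta_12^(1*6) = zeta_12^6. Since zeta_12^12 = 1, this equals zeta_12^6 = exp(2*pi*i*6/12) = -1.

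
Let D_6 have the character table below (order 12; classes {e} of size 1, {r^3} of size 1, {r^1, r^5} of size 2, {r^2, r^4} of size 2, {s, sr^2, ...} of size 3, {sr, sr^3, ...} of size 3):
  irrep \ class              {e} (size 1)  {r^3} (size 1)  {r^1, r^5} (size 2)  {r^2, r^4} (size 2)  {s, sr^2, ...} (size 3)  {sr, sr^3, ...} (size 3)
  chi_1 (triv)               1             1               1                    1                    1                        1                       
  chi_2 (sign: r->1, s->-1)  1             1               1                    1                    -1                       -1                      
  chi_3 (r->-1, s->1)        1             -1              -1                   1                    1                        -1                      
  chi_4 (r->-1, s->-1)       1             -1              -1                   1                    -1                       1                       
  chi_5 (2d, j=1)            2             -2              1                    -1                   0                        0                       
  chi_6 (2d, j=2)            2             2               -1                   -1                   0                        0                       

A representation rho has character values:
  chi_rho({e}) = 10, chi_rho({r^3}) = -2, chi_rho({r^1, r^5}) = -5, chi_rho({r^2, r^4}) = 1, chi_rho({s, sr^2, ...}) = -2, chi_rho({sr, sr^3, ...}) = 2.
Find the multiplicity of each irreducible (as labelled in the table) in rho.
Multiplicities: chi_1: 0, chi_2: 0, chi_3: 1, chi_4: 3, chi_5: 1, chi_6: 2.

Proof sketch: Use <chi_rho, chi> = (1/|G|) sum_C |C| * chi_rho(C) * conj(chi(C)) with |G| = 12 for each irreducible chi in the table:
  <chi_rho, chi_1> = (1/12)[1*(10)*conj(1) + 1*(-2)*conj(1) + 2*(-5)*conj(1) + 2*(1)*conj(1) + 3*(-2)*conj(1) + 3*(2)*conj(1)]
      = (1/12)[(10) + (-2) + (-10) + (2) + (-6) + (6)] = 0/12 = 0
  <chi_rho, chi_2> = (1/12)[1*(10)*conj(1) + 1*(-2)*conj(1) + 2*(-5)*conj(1) + 2*(1)*conj(1) + 3*(-2)*conj(-1) + 3*(2)*conj(-1)]
      = (1/12)[(10) + (-2) + (-10) + (2) + (6) + (-6)] = 0/12 = 0
  <chi_rho, chi_3> = (1/12)[1*(10)*conj(1) + 1*(-2)*conj(-1) + 2*(-5)*conj(-1) + 2*(1)*conj(1) + 3*(-2)*conj(1) + 3*(2)*conj(-1)]
      = (1/12)[(10) + (2) + (10) + (2) + (-6) + (-6)] = 12/12 = 1
  <chi_rho, chi_4> = (1/12)[1*(10)*conj(1) + 1*(-2)*conj(-1) + 2*(-5)*conj(-1) + 2*(1)*conj(1) + 3*(-2)*conj(-1) + 3*(2)*conj(1)]
      = (1/12)[(10) + (2) + (10) + (2) + (6) + (6)] = 36/12 = 3
  <chi_rho, chi_5> = (1/12)[1*(10)*conj(2) + 1*(-2)*conj(-2) + 2*(-5)*conj(1) + 2*(1)*conj(-1) + 3*(-2)*conj(0) + 3*(2)*conj(0)]
      = (1/12)[(20) + (4) + (-10) + (-2) + (0) + (0)] = 12/12 = 1
  <chi_rho, chi_6> = (1/12)[1*(10)*conj(2) + 1*(-2)*conj(2) + 2*(-5)*conj(-1) + 2*(1)*conj(-1) + 3*(-2)*conj(0) + 3*(2)*conj(0)]
      = (1/12)[(20) + (-4) + (10) + (-2) + (0) + (0)] = 24/12 = 2
Dimension check: dim(rho) = sum (mult * dim) = 0*1 + 0*1 + 1*1 + 3*1 + 1*2 + 2*2 = 10 = chi_rho(e) = 10.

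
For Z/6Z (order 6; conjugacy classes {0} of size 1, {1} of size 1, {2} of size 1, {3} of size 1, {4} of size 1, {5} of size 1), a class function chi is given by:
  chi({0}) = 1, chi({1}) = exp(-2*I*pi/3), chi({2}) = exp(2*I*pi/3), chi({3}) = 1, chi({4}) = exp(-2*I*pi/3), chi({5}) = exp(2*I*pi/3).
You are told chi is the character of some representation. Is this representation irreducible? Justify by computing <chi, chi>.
Irreducible: <chi, chi> = 1.

Explanation: <chi, chi> = (1/|G|) sum_C |C| * |chi(C)|^2 = (1/6)[1*|1|^2 + 1*|exp(-2*I*pi/3)|^2 + 1*|exp(2*I*pi/3)|^2 + 1*|1|^2 + 1*|exp(-2*I*pi/3)|^2 + 1*|exp(2*I*pi/3)|^2]
  = (1/6)[(1) + (1) + (1) + (1) + (1) + (1)] = 6/6 = 1.
(Exp terms are combined using exp(i*s)*conj(exp(i*t)) = exp(i*(s-t)), and sums of them are collapsed using the identity that for every m > 1 the m distinct m-th roots of unity sum to 0, e.g. 1 + exp(2*I*pi/3) + exp(-2*I*pi/3) = 0.)
A character is irreducible iff <chi, chi> = 1, so this representation is irreducible.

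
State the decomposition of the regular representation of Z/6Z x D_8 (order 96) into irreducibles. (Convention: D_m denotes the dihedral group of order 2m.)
Each irreducible V_i of dimension d_i appears with multiplicity d_i, i.e. rho_reg = (direct sum over all irreducibles V_i) d_i V_i. The irreducible dimensions for Z/6Z x D_8 are 1, 1, 1, 1, 1, 1, 1, 1, 1, 1, 1, 1, 1, 1, 1, 1, 1, 1, 1, 1, 1, 1, 1, 1, 2, 2, 2, 2, 2, 2, 2, 2, 2, 2, 2, 2, 2, 2, 2, 2, 2, 2: 24 irreducibles of dimension 1, each with multiplicity 1; 18 irreducibles of dimension 2, each with multiplicity 2. Total dimension 24*1*1 + 18*2*2 = 96 = |G|.

Argument: General theorem: in the regular representation of a finite group G, each irreducible appears with multiplicity equal to its dimension. Check: dim(rho_reg) = sum d_i^2 = 1 + 1 + 1 + 1 + 1 + 1 + 1 + 1 + 1 + 1 + 1 + 1 + 1 + 1 + 1 + 1 + 1 + 1 + 1 + 1 + 1 + 1 + 1 + 1 + 4 + 4 + 4 + 4 + 4 + 4 + 4 + 4 + 4 + 4 + 4 + 4 + 4 + 4 + 4 + 4 + 4 + 4 = 96 = |G|.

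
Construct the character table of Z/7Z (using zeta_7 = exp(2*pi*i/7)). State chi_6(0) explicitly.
Character table of Z/7Z (irreps indexed chi_0,...,chi_6 with chi_k(m) = zeta_7^(k*m), zeta_7 = exp(2*pi*i/7)):
  irrep \ class  {0} (size 1)  {1} (size 1)    {2} (size 1)    {3} (size 1)    {4} (size 1)    {5} (size 1)    {6} (size 1)  
  chi_0          1             1               1               1               1               1               1             
  chi_1          1             exp(2*I*pi/7)   exp(4*I*pi/7)   exp(6*I*pi/7)   exp(-6*I*pi/7)  exp(-4*I*pi/7)  exp(-2*I*pi/7)
  chi_2          1             exp(4*I*pi/7)   exp(-6*I*pi/7)  exp(-2*I*pi/7)  exp(2*I*pi/7)   exp(6*I*pi/7)   exp(-4*I*pi/7)
  chi_3          1             exp(6*I*pi/7)   exp(-2*I*pi/7)  exp(4*I*pi/7)   exp(-4*I*pi/7)  exp(2*I*pi/7)   exp(-6*I*pi/7)
  chi_4          1             exp(-6*I*pi/7)  exp(2*I*pi/7)   exp(-4*I*pi/7)  exp(4*I*pi/7)   exp(-2*I*pi/7)  exp(6*I*pi/7) 
  chi_5          1             exp(-4*I*pi/7)  exp(6*I*pi/7)   exp(2*I*pi/7)   exp(-2*I*pi/7)  exp(-6*I*pi/7)  exp(4*I*pi/7) 
  chi_6          1             exp(-2*I*pi/7)  exp(-4*I*pi/7)  exp(-6*I*pi/7)  exp(6*I*pi/7)   exp(4*I*pi/7)   exp(2*I*pi/7) 

Spot check: chi_6(0) = zeta_7^(6*0) = zeta_7^0 = 1.

Proof sketch: Z/7Z is abelian, so all 7 irreducible complex representations are 1-dimensional. They are given by chi_k(m) = zeta_7^(k*m) for k = 0,...,6. Row orthogonality: sum_m chi_k(m) conj(chi_l(m)) = 7 * [k = l].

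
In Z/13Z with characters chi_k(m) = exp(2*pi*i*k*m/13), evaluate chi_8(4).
chi_8(4) = zeta_13^32 = exp(12*I*pi/13)

Proof sketch: chi_8(4) = zeta_13^(8*4) = zeta_13^32. Since zeta_13^13 = 1, this equals zeta_13^6 = exp(2*pi*i*6/13) = exp(12*I*pi/13).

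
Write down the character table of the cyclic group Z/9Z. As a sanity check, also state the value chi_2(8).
Character table of Z/9Z (irreps indexed chi_0,...,chi_8 with chi_k(m) = zeta_9^(k*m), zeta_9 = exp(2*pi*i/9)):
  irrep \ class  {0} (size 1)  {1} (size 1)    {2} (size 1)    {3} (size 1)    {4} (size 1)    {5} (size 1)    {6} (size 1)    {7} (size 1)    {8} (size 1)  
  chi_0          1             1               1               1               1               1               1               1               1             
  chi_1          1             exp(2*I*pi/9)   exp(4*I*pi/9)   exp(2*I*pi/3)   exp(8*I*pi/9)   exp(-8*I*pi/9)  exp(-2*I*pi/3)  exp(-4*I*pi/9)  exp(-2*I*pi/9)
  chi_2          1             exp(4*I*pi/9)   exp(8*I*pi/9)   exp(-2*I*pi/3)  exp(-2*I*pi/9)  exp(2*I*pi/9)   exp(2*I*pi/3)   exp(-8*I*pi/9)  exp(-4*I*pi/9)
  chi_3          1             exp(2*I*pi/3)   exp(-2*I*pi/3)  1               exp(2*I*pi/3)   exp(-2*I*pi/3)  1               exp(2*I*pi/3)   exp(-2*I*pi/3)
  chi_4          1             exp(8*I*pi/9)   exp(-2*I*pi/9)  exp(2*I*pi/3)   exp(-4*I*pi/9)  exp(4*I*pi/9)   exp(-2*I*pi/3)  exp(2*I*pi/9)   exp(-8*I*pi/9)
  chi_5          1             exp(-8*I*pi/9)  exp(2*I*pi/9)   exp(-2*I*pi/3)  exp(4*I*pi/9)   exp(-4*I*pi/9)  exp(2*I*pi/3)   exp(-2*I*pi/9)  exp(8*I*pi/9) 
  chi_6          1             exp(-2*I*pi/3)  exp(2*I*pi/3)   1               exp(-2*I*pi/3)  exp(2*I*pi/3)   1               exp(-2*I*pi/3)  exp(2*I*pi/3) 
  chi_7          1             exp(-4*I*pi/9)  exp(-8*I*pi/9)  exp(2*I*pi/3)   exp(2*I*pi/9)   exp(-2*I*pi/9)  exp(-2*I*pi/3)  exp(8*I*pi/9)   exp(4*I*pi/9) 
  chi_8          1             exp(-2*I*pi/9)  exp(-4*I*pi/9)  exp(-2*I*pi/3)  exp(-8*I*pi/9)  exp(8*I*pi/9)   exp(2*I*pi/3)   exp(4*I*pi/9)   exp(2*I*pi/9) 

Spot check: chi_2(8) = zeta_9^(2*8) = zeta_9^16 = exp(-4*I*pi/9).

Justification: Z/9Z is abelian, so all 9 irreducible complex representations are 1-dimensional. They are given by chi_k(m) = zeta_9^(k*m) for k = 0,...,8. Row orthogonality: sum_m chi_k(m) conj(chi_l(m)) = 9 * [k = l].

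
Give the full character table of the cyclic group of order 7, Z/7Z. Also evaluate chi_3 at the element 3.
Character table of Z/7Z (irreps indexed chi_0,...,chi_6 with chi_k(m) = zeta_7^(k*m), zeta_7 = exp(2*pi*i/7)):
  irrep \ class  {0} (size 1)  {1} (size 1)    {2} (size 1)    {3} (size 1)    {4} (size 1)    {5} (size 1)    {6} (size 1)  
  chi_0          1             1               1               1               1               1               1             
  chi_1          1             exp(2*I*pi/7)   exp(4*I*pi/7)   exp(6*I*pi/7)   exp(-6*I*pi/7)  exp(-4*I*pi/7)  exp(-2*I*pi/7)
  chi_2          1             exp(4*I*pi/7)   exp(-6*I*pi/7)  exp(-2*I*pi/7)  exp(2*I*pi/7)   exp(6*I*pi/7)   exp(-4*I*pi/7)
  chi_3          1             exp(6*I*pi/7)   exp(-2*I*pi/7)  exp(4*I*pi/7)   exp(-4*I*pi/7)  exp(2*I*pi/7)   exp(-6*I*pi/7)
  chi_4          1             exp(-6*I*pi/7)  exp(2*I*pi/7)   exp(-4*I*pi/7)  exp(4*I*pi/7)   exp(-2*I*pi/7)  exp(6*I*pi/7) 
  chi_5          1             exp(-4*I*pi/7)  exp(6*I*pi/7)   exp(2*I*pi/7)   exp(-2*I*pi/7)  exp(-6*I*pi/7)  exp(4*I*pi/7) 
  chi_6          1             exp(-2*I*pi/7)  exp(-4*I*pi/7)  exp(-6*I*pi/7)  exp(6*I*pi/7)   exp(4*I*pi/7)   exp(2*I*pi/7) 

Spot check: chi_3(3) = zeta_7^(3*3) = zeta_7^9 = exp(4*I*pi/7).

Justification: Z/7Z is abelian, so all 7 irreducible complex representations are 1-dimensional. They are given by chi_k(m) = zeta_7^(k*m) for k = 0,...,6. Row orthogonality: sum_m chi_k(m) conj(chi_l(m)) = 7 * [k = l].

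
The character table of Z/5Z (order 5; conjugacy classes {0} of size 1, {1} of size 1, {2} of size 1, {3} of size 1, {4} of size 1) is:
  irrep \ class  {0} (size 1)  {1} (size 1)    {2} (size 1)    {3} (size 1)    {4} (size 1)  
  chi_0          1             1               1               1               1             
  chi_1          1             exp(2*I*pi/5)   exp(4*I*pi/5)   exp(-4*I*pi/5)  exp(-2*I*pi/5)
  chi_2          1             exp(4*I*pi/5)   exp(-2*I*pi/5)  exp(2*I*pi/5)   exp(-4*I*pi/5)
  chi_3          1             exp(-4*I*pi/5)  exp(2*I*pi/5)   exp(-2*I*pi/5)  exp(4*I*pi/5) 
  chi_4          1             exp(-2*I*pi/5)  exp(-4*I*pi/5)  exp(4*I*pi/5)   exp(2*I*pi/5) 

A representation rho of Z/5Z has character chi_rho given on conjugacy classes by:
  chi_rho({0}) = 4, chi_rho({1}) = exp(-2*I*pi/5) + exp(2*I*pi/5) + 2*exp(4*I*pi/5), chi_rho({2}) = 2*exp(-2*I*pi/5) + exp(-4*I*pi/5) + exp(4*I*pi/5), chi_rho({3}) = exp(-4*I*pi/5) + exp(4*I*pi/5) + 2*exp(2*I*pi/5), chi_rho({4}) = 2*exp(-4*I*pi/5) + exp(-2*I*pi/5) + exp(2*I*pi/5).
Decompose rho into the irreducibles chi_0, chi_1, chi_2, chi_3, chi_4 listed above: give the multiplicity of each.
Multiplicities: chi_0: 0, chi_1: 1, chi_2: 2, chi_3: 0, chi_4: 1.

Details: Use <chi_rho, chi> = (1/|G|) sum_C |C| * chi_rho(C) * conj(chi(C)) with |G| = 5 for each irreducible chi in the table:
  <chi_rho, chi_0> = (1/5)[1*(4)*conj(1) + 1*(exp(-2*I*pi/5) + exp(2*I*pi/5) + 2*exp(4*I*pi/5))*conj(1) + 1*(2*exp(-2*I*pi/5) + exp(-4*I*pi/5) + exp(4*I*pi/5))*conj(1) + 1*(exp(-4*I*pi/5) + exp(4*I*pi/5) + 2*exp(2*I*pi/5))*conj(1) + 1*(2*exp(-4*I*pi/5) + exp(-2*I*pi/5) + exp(2*I*pi/5))*conj(1)]
      = (1/5)[(4) + (exp(-2*I*pi/5) + exp(2*I*pi/5) + 2*exp(4*I*pi/5)) + (2*exp(-2*I*pi/5) + exp(-4*I*pi/5) + exp(4*I*pi/5)) + (exp(-4*I*pi/5) + exp(4*I*pi/5) + 2*exp(2*I*pi/5)) + (2*exp(-4*I*pi/5) + exp(-2*I*pi/5) + exp(2*I*pi/5))] = 0/5 = 0
  <chi_rho, chi_1> = (1/5)[1*(4)*conj(1) + 1*(exp(-2*I*pi/5) + exp(2*I*pi/5) + 2*exp(4*I*pi/5))*conj(exp(2*I*pi/5)) + 1*(2*exp(-2*I*pi/5) + exp(-4*I*pi/5) + exp(4*I*pi/5))*conj(exp(4*I*pi/5)) + 1*(exp(-4*I*pi/5) + exp(4*I*pi/5) + 2*exp(2*I*pi/5))*conj(exp(-4*I*pi/5)) + 1*(2*exp(-4*I*pi/5) + exp(-2*I*pi/5) + exp(2*I*pi/5))*conj(exp(-2*I*pi/5))]
      = (1/5)[(4) + (1 + exp(-4*I*pi/5) + 2*exp(2*I*pi/5)) + (1 + exp(2*I*pi/5) + 2*exp(4*I*pi/5)) + (1 + 2*exp(-4*I*pi/5) + exp(-2*I*pi/5)) + (1 + 2*exp(-2*I*pi/5) + exp(4*I*pi/5))] = 5/5 = 1
  <chi_rho, chi_2> = (1/5)[1*(4)*conj(1) + 1*(exp(-2*I*pi/5) + exp(2*I*pi/5) + 2*exp(4*I*pi/5))*conj(exp(4*I*pi/5)) + 1*(2*exp(-2*I*pi/5) + exp(-4*I*pi/5) + exp(4*I*pi/5))*conj(exp(-2*I*pi/5)) + 1*(exp(-4*I*pi/5) + exp(4*I*pi/5) + 2*exp(2*I*pi/5))*conj(exp(2*I*pi/5)) + 1*(2*exp(-4*I*pi/5) + exp(-2*I*pi/5) + exp(2*I*pi/5))*conj(exp(-4*I*pi/5))]
      = (1/5)[(4) + (2 + exp(-2*I*pi/5) + exp(4*I*pi/5)) + (2 + exp(-2*I*pi/5) + exp(-4*I*pi/5)) + (2 + exp(4*I*pi/5) + exp(2*I*pi/5)) + (2 + exp(-4*I*pi/5) + exp(2*I*pi/5))] = 10/5 = 2
  <chi_rho, chi_3> = (1/5)[1*(4)*conj(1) + 1*(exp(-2*I*pi/5) + exp(2*I*pi/5) + 2*exp(4*I*pi/5))*conj(exp(-4*I*pi/5)) + 1*(2*exp(-2*I*pi/5) + exp(-4*I*pi/5) + exp(4*I*pi/5))*conj(exp(2*I*pi/5)) + 1*(exp(-4*I*pi/5) + exp(4*I*pi/5) + 2*exp(2*I*pi/5))*conj(exp(-2*I*pi/5)) + 1*(2*exp(-4*I*pi/5) + exp(-2*I*pi/5) + exp(2*I*pi/5))*conj(exp(4*I*pi/5))]
      = (1/5)[(4) + (2*exp(-2*I*pi/5) + exp(-4*I*pi/5) + exp(2*I*pi/5)) + (2*exp(-4*I*pi/5) + exp(4*I*pi/5) + exp(2*I*pi/5)) + (exp(-2*I*pi/5) + exp(-4*I*pi/5) + 2*exp(4*I*pi/5)) + (exp(-2*I*pi/5) + exp(4*I*pi/5) + 2*exp(2*I*pi/5))] = 0/5 = 0
  <chi_rho, chi_4> = (1/5)[1*(4)*conj(1) + 1*(exp(-2*I*pi/5) + exp(2*I*pi/5) + 2*exp(4*I*pi/5))*conj(exp(-2*I*pi/5)) + 1*(2*exp(-2*I*pi/5) + exp(-4*I*pi/5) + exp(4*I*pi/5))*conj(exp(-4*I*pi/5)) + 1*(exp(-4*I*pi/5) + exp(4*I*pi/5) + 2*exp(2*I*pi/5))*conj(exp(4*I*pi/5)) + 1*(2*exp(-4*I*pi/5) + exp(-2*I*pi/5) + exp(2*I*pi/5))*conj(exp(2*I*pi/5))]
      = (1/5)[(4) + (1 + 2*exp(-4*I*pi/5) + exp(4*I*pi/5)) + (1 + exp(-2*I*pi/5) + 2*exp(2*I*pi/5)) + (1 + 2*exp(-2*I*pi/5) + exp(2*I*pi/5)) + (1 + exp(-4*I*pi/5) + 2*exp(4*I*pi/5))] = 5/5 = 1
(Exp terms are combined using exp(i*s)*conj(exp(i*t)) = exp(i*(s-t)), and sums of them are collapsed using the identity that for every m > 1 the m distinct m-th roots of unity sum to 0, e.g. 1 + exp(2*I*pi/3) + exp(-2*I*pi/3) = 0.)
Dimension check: dim(rho) = sum (mult * dim) = 0*1 + 1*1 + 2*1 + 0*1 + 1*1 = 4 = chi_rho(e) = 4.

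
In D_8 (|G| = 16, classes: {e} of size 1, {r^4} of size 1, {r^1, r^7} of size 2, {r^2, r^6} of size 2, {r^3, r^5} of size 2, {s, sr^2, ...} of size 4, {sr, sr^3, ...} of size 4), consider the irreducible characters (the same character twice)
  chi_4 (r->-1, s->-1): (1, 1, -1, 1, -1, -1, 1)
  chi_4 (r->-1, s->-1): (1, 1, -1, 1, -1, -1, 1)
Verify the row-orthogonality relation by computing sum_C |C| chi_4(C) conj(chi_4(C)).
Sum = 16 = |G| = 16; so <chi_4, chi_4> = 1 (norm-1 confirms irreducibility).

Derivation: Compute term by term over conjugacy classes (|C| * chi_4(C) * conj(chi_4(C))):
  1*(1)*conj(1) + 1*(1)*conj(1) + 2*(-1)*conj(-1) + 2*(1)*conj(1) + 2*(-1)*conj(-1) + 4*(-1)*conj(-1) + 4*(1)*conj(1)
  = (1) + (1) + (2) + (2) + (2) + (4) + (4)
  = 16.
Dividing by |G| = 16 gives 16/16 = 1, matching the row-orthogonality relation <chi_4, chi_4> = [chi_4 = chi_4].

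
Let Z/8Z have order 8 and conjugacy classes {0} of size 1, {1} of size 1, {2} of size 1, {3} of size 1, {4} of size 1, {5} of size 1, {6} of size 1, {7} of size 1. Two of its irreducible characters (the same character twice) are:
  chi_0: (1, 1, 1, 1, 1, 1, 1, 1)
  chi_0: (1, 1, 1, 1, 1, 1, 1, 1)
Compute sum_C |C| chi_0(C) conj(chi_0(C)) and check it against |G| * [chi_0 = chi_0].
Sum = 8 = |G| = 8; so <chi_0, chi_0> = 1 (norm-1 confirms irreducibility).

Details: Compute term by term over conjugacy classes (|C| * chi_0(C) * conj(chi_0(C))):
  1*(1)*conj(1) + 1*(1)*conj(1) + 1*(1)*conj(1) + 1*(1)*conj(1) + 1*(1)*conj(1) + 1*(1)*conj(1) + 1*(1)*conj(1) + 1*(1)*conj(1)
  = (1) + (1) + (1) + (1) + (1) + (1) + (1) + (1)
  = 8.
(Exp terms are combined using exp(i*s)*conj(exp(i*t)) = exp(i*(s-t)), and sums of them are collapsed using the identity that for every m > 1 the m distinct m-th roots of unity sum to 0, e.g. 1 + exp(2*I*pi/3) + exp(-2*I*pi/3) = 0.)
Dividing by |G| = 8 gives 8/8 = 1, matching the row-orthogonality relation <chi_0, chi_0> = [chi_0 = chi_0].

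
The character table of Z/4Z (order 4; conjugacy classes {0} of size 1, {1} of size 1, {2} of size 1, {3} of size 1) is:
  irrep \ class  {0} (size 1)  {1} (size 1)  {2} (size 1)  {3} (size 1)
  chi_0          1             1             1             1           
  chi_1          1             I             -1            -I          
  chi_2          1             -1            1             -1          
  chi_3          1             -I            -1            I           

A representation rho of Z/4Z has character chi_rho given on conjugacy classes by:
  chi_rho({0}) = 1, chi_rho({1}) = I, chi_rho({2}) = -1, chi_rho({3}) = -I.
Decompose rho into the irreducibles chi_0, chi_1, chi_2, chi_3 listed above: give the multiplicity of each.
Multiplicities: chi_0: 0, chi_1: 1, chi_2: 0, chi_3: 0.

Solution. Use <chi_rho, chi> = (1/|G|) sum_C |C| * chi_rho(C) * conj(chi(C)) with |G| = 4 for each irreducible chi in the table:
  <chi_rho, chi_0> = (1/4)[1*(1)*conj(1) + 1*(I)*conj(1) + 1*(-1)*conj(1) + 1*(-I)*conj(1)]
      = (1/4)[(1) + (I) + (-1) + (-I)] = 0/4 = 0
  <chi_rho, chi_1> = (1/4)[1*(1)*conj(1) + 1*(I)*conj(I) + 1*(-1)*conj(-1) + 1*(-I)*conj(-I)]
      = (1/4)[(1) + (1) + (1) + (1)] = 4/4 = 1
  <chi_rho, chi_2> = (1/4)[1*(1)*conj(1) + 1*(I)*conj(-1) + 1*(-1)*conj(1) + 1*(-I)*conj(-1)]
      = (1/4)[(1) + (-I) + (-1) + (I)] = 0/4 = 0
  <chi_rho, chi_3> = (1/4)[1*(1)*conj(1) + 1*(I)*conj(-I) + 1*(-1)*conj(-1) + 1*(-I)*conj(I)]
      = (1/4)[(1) + (-1) + (1) + (-1)] = 0/4 = 0
(Exp terms are combined using exp(i*s)*conj(exp(i*t)) = exp(i*(s-t)), and sums of them are collapsed using the identity that for every m > 1 the m distinct m-th roots of unity sum to 0, e.g. 1 + exp(2*I*pi/3) + exp(-2*I*pi/3) = 0.)
Dimension check: dim(rho) = sum (mult * dim) = 0*1 + 1*1 + 0*1 + 0*1 = 1 = chi_rho(e) = 1.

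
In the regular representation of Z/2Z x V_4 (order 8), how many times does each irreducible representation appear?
Each irreducible V_i of dimension d_i appears with multiplicity d_i, i.e. rho_reg = (direct sum over all irreducibles V_i) d_i V_i. The irreducible dimensions for Z/2Z x V_4 are 1, 1, 1, 1, 1, 1, 1, 1: 8 irreducibles of dimension 1, each with multiplicity 1. Total dimension 8*1*1 = 8 = |G|.

Derivation: General theorem: in the regular representation of a finite group G, each irreducible appears with multiplicity equal to its dimension. Check: dim(rho_reg) = sum d_i^2 = 1 + 1 + 1 + 1 + 1 + 1 + 1 + 1 = 8 = |G|.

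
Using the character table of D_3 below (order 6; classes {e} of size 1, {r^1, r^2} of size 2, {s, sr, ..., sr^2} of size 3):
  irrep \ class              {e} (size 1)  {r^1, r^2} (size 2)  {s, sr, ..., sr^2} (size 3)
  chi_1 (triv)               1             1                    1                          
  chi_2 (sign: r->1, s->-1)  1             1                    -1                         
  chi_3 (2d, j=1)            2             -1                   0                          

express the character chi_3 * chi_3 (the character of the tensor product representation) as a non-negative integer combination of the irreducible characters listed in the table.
chi_3 tensor chi_3 = chi_1 + chi_2 + chi_3 (all other irreducibles have multiplicity 0).

Argument: The character of a tensor product is the pointwise product (chi_3 * chi_3)(C) = chi_3(C) * chi_3(C):
  {e}: (2)*(2), {r^1, r^2}: (-1)*(-1), {s, sr, ..., sr^2}: (0)*(0)
so (chi_3 * chi_3) takes values
  {e} -> 4, {r^1, r^2} -> 1, {s, sr, ..., sr^2} -> 0.
Now take the inner product of this character with each irreducible chi from the table, <chi_3*chi_3, chi> = (1/6) sum_C |C| (chi_3*chi_3)(C) conj(chi(C)):
  <chi_3*chi_3, chi_1> = (1/6)[1*(4)*conj(1) + 2*(1)*conj(1) + 3*(0)*conj(1)]
      = (1/6)[(4) + (2) + (0)] = 6/6 = 1
  <chi_3*chi_3, chi_2> = (1/6)[1*(4)*conj(1) + 2*(1)*conj(1) + 3*(0)*conj(-1)]
      = (1/6)[(4) + (2) + (0)] = 6/6 = 1
  <chi_3*chi_3, chi_3> = (1/6)[1*(4)*conj(2) + 2*(1)*conj(-1) + 3*(0)*conj(0)]
      = (1/6)[(8) + (-2) + (0)] = 6/6 = 1
Hence the multiplicities are chi_1: 1, chi_2: 1, chi_3: 1. Dimension check: dim(chi_3)*dim(chi_3) = 2*2 = 4 and sum (mult * dim) = 1*1 + 1*1 + 1*2 = 4.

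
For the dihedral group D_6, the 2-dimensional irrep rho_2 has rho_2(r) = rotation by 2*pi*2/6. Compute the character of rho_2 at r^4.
chi_{rho_2}(r^4) = 2*cos(2*pi*2*4/6) = -1

Details: rho_2(r^4) is rotation by angle 2*pi*2*4/6, whose trace is 2*cos(2*pi*2*4/6) = -1.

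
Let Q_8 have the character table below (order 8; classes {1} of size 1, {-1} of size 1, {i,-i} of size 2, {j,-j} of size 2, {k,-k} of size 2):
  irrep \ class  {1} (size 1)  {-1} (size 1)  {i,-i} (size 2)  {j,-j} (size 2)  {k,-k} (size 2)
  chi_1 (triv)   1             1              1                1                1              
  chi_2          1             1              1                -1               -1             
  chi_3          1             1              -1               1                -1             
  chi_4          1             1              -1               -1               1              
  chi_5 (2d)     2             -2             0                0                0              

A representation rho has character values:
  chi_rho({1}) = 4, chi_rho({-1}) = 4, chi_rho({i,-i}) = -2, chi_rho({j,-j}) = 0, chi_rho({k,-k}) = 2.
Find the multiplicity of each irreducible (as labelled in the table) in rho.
Multiplicities: chi_1: 1, chi_2: 0, chi_3: 1, chi_4: 2, chi_5: 0.

Proof sketch: Use <chi_rho, chi> = (1/|G|) sum_C |C| * chi_rho(C) * conj(chi(C)) with |G| = 8 for each irreducible chi in the table:
  <chi_rho, chi_1> = (1/8)[1*(4)*conj(1) + 1*(4)*conj(1) + 2*(-2)*conj(1) + 2*(0)*conj(1) + 2*(2)*conj(1)]
      = (1/8)[(4) + (4) + (-4) + (0) + (4)] = 8/8 = 1
  <chi_rho, chi_2> = (1/8)[1*(4)*conj(1) + 1*(4)*conj(1) + 2*(-2)*conj(1) + 2*(0)*conj(-1) + 2*(2)*conj(-1)]
      = (1/8)[(4) + (4) + (-4) + (0) + (-4)] = 0/8 = 0
  <chi_rho, chi_3> = (1/8)[1*(4)*conj(1) + 1*(4)*conj(1) + 2*(-2)*conj(-1) + 2*(0)*conj(1) + 2*(2)*conj(-1)]
      = (1/8)[(4) + (4) + (4) + (0) + (-4)] = 8/8 = 1
  <chi_rho, chi_4> = (1/8)[1*(4)*conj(1) + 1*(4)*conj(1) + 2*(-2)*conj(-1) + 2*(0)*conj(-1) + 2*(2)*conj(1)]
      = (1/8)[(4) + (4) + (4) + (0) + (4)] = 16/8 = 2
  <chi_rho, chi_5> = (1/8)[1*(4)*conj(2) + 1*(4)*conj(-2) + 2*(-2)*conj(0) + 2*(0)*conj(0) + 2*(2)*conj(0)]
      = (1/8)[(8) + (-8) + (0) + (0) + (0)] = 0/8 = 0
Dimension check: dim(rho) = sum (mult * dim) = 1*1 + 0*1 + 1*1 + 2*1 + 0*2 = 4 = chi_rho(e) = 4.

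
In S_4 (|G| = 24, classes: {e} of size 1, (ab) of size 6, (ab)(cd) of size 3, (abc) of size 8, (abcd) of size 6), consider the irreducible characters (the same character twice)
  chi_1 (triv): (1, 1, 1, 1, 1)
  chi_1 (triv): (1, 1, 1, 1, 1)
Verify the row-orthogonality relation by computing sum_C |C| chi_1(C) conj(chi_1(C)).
Sum = 24 = |G| = 24; so <chi_1, chi_1> = 1 (norm-1 confirms irreducibility).

Why: Compute term by term over conjugacy classes (|C| * chi_1(C) * conj(chi_1(C))):
  1*(1)*conj(1) + 6*(1)*conj(1) + 3*(1)*conj(1) + 8*(1)*conj(1) + 6*(1)*conj(1)
  = (1) + (6) + (3) + (8) + (6)
  = 24.
Dividing by |G| = 24 gives 24/24 = 1, matching the row-orthogonality relation <chi_1, chi_1> = [chi_1 = chi_1].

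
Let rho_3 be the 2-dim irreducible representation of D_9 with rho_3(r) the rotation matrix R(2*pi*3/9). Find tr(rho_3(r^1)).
chi_{rho_3}(r^1) = 2*cos(2*pi*3*1/9) = -1

Explanation: rho_3(r^1) is rotation by angle 2*pi*3*1/9, whose trace is 2*cos(2*pi*3*1/9) = -1.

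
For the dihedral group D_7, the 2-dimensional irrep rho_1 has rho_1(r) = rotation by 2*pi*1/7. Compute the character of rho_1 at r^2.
chi_{rho_1}(r^2) = 2*cos(2*pi*1*2/7) = -2*cos(3*pi/7)

Explanation: rho_1(r^2) is rotation by angle 2*pi*1*2/7, whose trace is 2*cos(2*pi*1*2/7) = -2*cos(3*pi/7).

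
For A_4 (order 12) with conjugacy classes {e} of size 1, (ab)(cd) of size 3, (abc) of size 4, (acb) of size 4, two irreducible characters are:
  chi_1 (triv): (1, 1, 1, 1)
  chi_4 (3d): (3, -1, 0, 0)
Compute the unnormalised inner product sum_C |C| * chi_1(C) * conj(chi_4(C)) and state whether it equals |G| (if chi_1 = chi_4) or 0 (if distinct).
Sum = 0; so <chi_1, chi_4> = 0 (distinct irreducibles are orthogonal).

Working: Compute term by term over conjugacy classes (|C| * chi_1(C) * conj(chi_4(C))):
  1*(1)*conj(3) + 3*(1)*conj(-1) + 4*(1)*conj(0) + 4*(1)*conj(0)
  = (3) + (-3) + (0) + (0)
  = 0.
(Exp terms are combined using exp(i*s)*conj(exp(i*t)) = exp(i*(s-t)), and sums of them are collapsed using the identity that for every m > 1 the m distinct m-th roots of unity sum to 0, e.g. 1 + exp(2*I*pi/3) + exp(-2*I*pi/3) = 0.)
Dividing by |G| = 12 gives 0/12 = 0, matching the row-orthogonality relation <chi_1, chi_4> = [chi_1 = chi_4].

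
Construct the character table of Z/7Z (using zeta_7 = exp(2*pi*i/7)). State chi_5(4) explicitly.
Character table of Z/7Z (irreps indexed chi_0,...,chi_6 with chi_k(m) = zeta_7^(k*m), zeta_7 = exp(2*pi*i/7)):
  irrep \ class  {0} (size 1)  {1} (size 1)    {2} (size 1)    {3} (size 1)    {4} (size 1)    {5} (size 1)    {6} (size 1)  
  chi_0          1             1               1               1               1               1               1             
  chi_1          1             exp(2*I*pi/7)   exp(4*I*pi/7)   exp(6*I*pi/7)   exp(-6*I*pi/7)  exp(-4*I*pi/7)  exp(-2*I*pi/7)
  chi_2          1             exp(4*I*pi/7)   exp(-6*I*pi/7)  exp(-2*I*pi/7)  exp(2*I*pi/7)   exp(6*I*pi/7)   exp(-4*I*pi/7)
  chi_3          1             exp(6*I*pi/7)   exp(-2*I*pi/7)  exp(4*I*pi/7)   exp(-4*I*pi/7)  exp(2*I*pi/7)   exp(-6*I*pi/7)
  chi_4          1             exp(-6*I*pi/7)  exp(2*I*pi/7)   exp(-4*I*pi/7)  exp(4*I*pi/7)   exp(-2*I*pi/7)  exp(6*I*pi/7) 
  chi_5          1             exp(-4*I*pi/7)  exp(6*I*pi/7)   exp(2*I*pi/7)   exp(-2*I*pi/7)  exp(-6*I*pi/7)  exp(4*I*pi/7) 
  chi_6          1             exp(-2*I*pi/7)  exp(-4*I*pi/7)  exp(-6*I*pi/7)  exp(6*I*pi/7)   exp(4*I*pi/7)   exp(2*I*pi/7) 

Spot check: chi_5(4) = zeta_7^(5*4) = zeta_7^20 = exp(-2*I*pi/7).

Solution. Z/7Z is abelian, so all 7 irreducible complex representations are 1-dimensional. They are given by chi_k(m) = zeta_7^(k*m) for k = 0,...,6. Row orthogonality: sum_m chi_k(m) conj(chi_l(m)) = 7 * [k = l].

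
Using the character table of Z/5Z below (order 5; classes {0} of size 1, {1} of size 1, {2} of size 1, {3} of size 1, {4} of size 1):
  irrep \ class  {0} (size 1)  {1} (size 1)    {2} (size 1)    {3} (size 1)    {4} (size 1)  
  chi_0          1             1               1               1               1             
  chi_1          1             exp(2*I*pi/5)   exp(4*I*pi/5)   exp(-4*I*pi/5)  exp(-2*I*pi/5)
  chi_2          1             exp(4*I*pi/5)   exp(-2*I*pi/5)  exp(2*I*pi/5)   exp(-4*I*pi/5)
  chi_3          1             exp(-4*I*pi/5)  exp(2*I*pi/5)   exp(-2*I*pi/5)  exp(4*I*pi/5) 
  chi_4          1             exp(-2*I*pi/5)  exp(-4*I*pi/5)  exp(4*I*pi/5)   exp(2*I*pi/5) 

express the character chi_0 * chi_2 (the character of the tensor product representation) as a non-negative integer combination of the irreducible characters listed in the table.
chi_0 tensor chi_2 = chi_2 (all other irreducibles have multiplicity 0).

Argument: The character of a tensor product is the pointwise product (chi_0 * chi_2)(C) = chi_0(C) * chi_2(C):
  {0}: (1)*(1), {1}: (1)*(exp(4*I*pi/5)), {2}: (1)*(exp(-2*I*pi/5)), {3}: (1)*(exp(2*I*pi/5)), {4}: (1)*(exp(-4*I*pi/5))
so (chi_0 * chi_2) takes values
  {0} -> 1, {1} -> exp(4*I*pi/5), {2} -> exp(-2*I*pi/5), {3} -> exp(2*I*pi/5), {4} -> exp(-4*I*pi/5).
Now take the inner product of this character with each irreducible chi from the table, <chi_0*chi_2, chi> = (1/5) sum_C |C| (chi_0*chi_2)(C) conj(chi(C)):
  <chi_0*chi_2, chi_0> = (1/5)[1*(1)*conj(1) + 1*(exp(4*I*pi/5))*conj(1) + 1*(exp(-2*I*pi/5))*conj(1) + 1*(exp(2*I*pi/5))*conj(1) + 1*(exp(-4*I*pi/5))*conj(1)]
      = (1/5)[(1) + (exp(4*I*pi/5)) + (exp(-2*I*pi/5)) + (exp(2*I*pi/5)) + (exp(-4*I*pi/5))] = 0/5 = 0
  <chi_0*chi_2, chi_1> = (1/5)[1*(1)*conj(1) + 1*(exp(4*I*pi/5))*conj(exp(2*I*pi/5)) + 1*(exp(-2*I*pi/5))*conj(exp(4*I*pi/5)) + 1*(exp(2*I*pi/5))*conj(exp(-4*I*pi/5)) + 1*(exp(-4*I*pi/5))*conj(exp(-2*I*pi/5))]
      = (1/5)[(1) + (exp(2*I*pi/5)) + (exp(4*I*pi/5)) + (exp(-4*I*pi/5)) + (exp(-2*I*pi/5))] = 0/5 = 0
  <chi_0*chi_2, chi_2> = (1/5)[1*(1)*conj(1) + 1*(exp(4*I*pi/5))*conj(exp(4*I*pi/5)) + 1*(exp(-2*I*pi/5))*conj(exp(-2*I*pi/5)) + 1*(exp(2*I*pi/5))*conj(exp(2*I*pi/5)) + 1*(exp(-4*I*pi/5))*conj(exp(-4*I*pi/5))]
      = (1/5)[(1) + (1) + (1) + (1) + (1)] = 5/5 = 1
  <chi_0*chi_2, chi_3> = (1/5)[1*(1)*conj(1) + 1*(exp(4*I*pi/5))*conj(exp(-4*I*pi/5)) + 1*(exp(-2*I*pi/5))*conj(exp(2*I*pi/5)) + 1*(exp(2*I*pi/5))*conj(exp(-2*I*pi/5)) + 1*(exp(-4*I*pi/5))*conj(exp(4*I*pi/5))]
      = (1/5)[(1) + (exp(-2*I*pi/5)) + (exp(-4*I*pi/5)) + (exp(4*I*pi/5)) + (exp(2*I*pi/5))] = 0/5 = 0
  <chi_0*chi_2, chi_4> = (1/5)[1*(1)*conj(1) + 1*(exp(4*I*pi/5))*conj(exp(-2*I*pi/5)) + 1*(exp(-2*I*pi/5))*conj(exp(-4*I*pi/5)) + 1*(exp(2*I*pi/5))*conj(exp(4*I*pi/5)) + 1*(exp(-4*I*pi/5))*conj(exp(2*I*pi/5))]
      = (1/5)[(1) + (exp(-4*I*pi/5)) + (exp(2*I*pi/5)) + (exp(-2*I*pi/5)) + (exp(4*I*pi/5))] = 0/5 = 0
(Exp terms are combined using exp(i*s)*conj(exp(i*t)) = exp(i*(s-t)), and sums of them are collapsed using the identity that for every m > 1 the m distinct m-th roots of unity sum to 0, e.g. 1 + exp(2*I*pi/3) + exp(-2*I*pi/3) = 0.)
Hence the multiplicities are chi_2: 1. Dimension check: dim(chi_0)*dim(chi_2) = 1*1 = 1 and sum (mult * dim) = 1*1 = 1.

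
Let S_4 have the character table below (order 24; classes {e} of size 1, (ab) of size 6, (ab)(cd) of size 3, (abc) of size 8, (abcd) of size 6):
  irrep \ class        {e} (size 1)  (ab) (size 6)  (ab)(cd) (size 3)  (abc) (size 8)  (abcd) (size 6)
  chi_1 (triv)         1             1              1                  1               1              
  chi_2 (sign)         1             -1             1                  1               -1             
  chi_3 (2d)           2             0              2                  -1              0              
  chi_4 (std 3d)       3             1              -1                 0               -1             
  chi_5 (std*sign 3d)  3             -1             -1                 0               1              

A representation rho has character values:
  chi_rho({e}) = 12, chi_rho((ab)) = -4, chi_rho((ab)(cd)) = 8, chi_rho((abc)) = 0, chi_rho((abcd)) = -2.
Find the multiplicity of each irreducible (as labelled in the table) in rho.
Multiplicities: chi_1: 0, chi_2: 3, chi_3: 3, chi_4: 0, chi_5: 1.

Working: Use <chi_rho, chi> = (1/|G|) sum_C |C| * chi_rho(C) * conj(chi(C)) with |G| = 24 for each irreducible chi in the table:
  <chi_rho, chi_1> = (1/24)[1*(12)*conj(1) + 6*(-4)*conj(1) + 3*(8)*conj(1) + 8*(0)*conj(1) + 6*(-2)*conj(1)]
      = (1/24)[(12) + (-24) + (24) + (0) + (-12)] = 0/24 = 0
  <chi_rho, chi_2> = (1/24)[1*(12)*conj(1) + 6*(-4)*conj(-1) + 3*(8)*conj(1) + 8*(0)*conj(1) + 6*(-2)*conj(-1)]
      = (1/24)[(12) + (24) + (24) + (0) + (12)] = 72/24 = 3
  <chi_rho, chi_3> = (1/24)[1*(12)*conj(2) + 6*(-4)*conj(0) + 3*(8)*conj(2) + 8*(0)*conj(-1) + 6*(-2)*conj(0)]
      = (1/24)[(24) + (0) + (48) + (0) + (0)] = 72/24 = 3
  <chi_rho, chi_4> = (1/24)[1*(12)*conj(3) + 6*(-4)*conj(1) + 3*(8)*conj(-1) + 8*(0)*conj(0) + 6*(-2)*conj(-1)]
      = (1/24)[(36) + (-24) + (-24) + (0) + (12)] = 0/24 = 0
  <chi_rho, chi_5> = (1/24)[1*(12)*conj(3) + 6*(-4)*conj(-1) + 3*(8)*conj(-1) + 8*(0)*conj(0) + 6*(-2)*conj(1)]
      = (1/24)[(36) + (24) + (-24) + (0) + (-12)] = 24/24 = 1
Dimension check: dim(rho) = sum (mult * dim) = 0*1 + 3*1 + 3*2 + 0*3 + 1*3 = 12 = chi_rho(e) = 12.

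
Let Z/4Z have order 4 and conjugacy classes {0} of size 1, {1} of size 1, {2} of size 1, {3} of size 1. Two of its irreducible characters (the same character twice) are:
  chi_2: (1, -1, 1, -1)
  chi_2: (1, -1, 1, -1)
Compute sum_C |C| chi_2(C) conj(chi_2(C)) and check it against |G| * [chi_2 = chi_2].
Sum = 4 = |G| = 4; so <chi_2, chi_2> = 1 (norm-1 confirms irreducibility).

Explanation: Compute term by term over conjugacy classes (|C| * chi_2(C) * conj(chi_2(C))):
  1*(1)*conj(1) + 1*(-1)*conj(-1) + 1*(1)*conj(1) + 1*(-1)*conj(-1)
  = (1) + (1) + (1) + (1)
  = 4.
(Exp terms are combined using exp(i*s)*conj(exp(i*t)) = exp(i*(s-t)), and sums of them are collapsed using the identity that for every m > 1 the m distinct m-th roots of unity sum to 0, e.g. 1 + exp(2*I*pi/3) + exp(-2*I*pi/3) = 0.)
Dividing by |G| = 4 gives 4/4 = 1, matching the row-orthogonality relation <chi_2, chi_2> = [chi_2 = chi_2].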